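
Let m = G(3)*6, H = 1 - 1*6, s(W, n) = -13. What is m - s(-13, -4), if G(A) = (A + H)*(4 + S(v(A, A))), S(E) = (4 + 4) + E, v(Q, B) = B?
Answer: -167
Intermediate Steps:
H = -5 (H = 1 - 6 = -5)
S(E) = 8 + E
G(A) = (-5 + A)*(12 + A) (G(A) = (A - 5)*(4 + (8 + A)) = (-5 + A)*(12 + A))
m = -180 (m = (-60 - 1*3 + 3*(8 + 3))*6 = (-60 - 3 + 3*11)*6 = (-60 - 3 + 33)*6 = -30*6 = -180)
m - s(-13, -4) = -180 - 1*(-13) = -180 + 13 = -167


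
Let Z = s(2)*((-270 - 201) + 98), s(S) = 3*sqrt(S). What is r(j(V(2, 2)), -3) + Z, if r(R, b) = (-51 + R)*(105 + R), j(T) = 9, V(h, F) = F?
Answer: -4788 - 1119*sqrt(2) ≈ -6370.5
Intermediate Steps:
Z = -1119*sqrt(2) (Z = (3*sqrt(2))*((-270 - 201) + 98) = (3*sqrt(2))*(-471 + 98) = (3*sqrt(2))*(-373) = -1119*sqrt(2) ≈ -1582.5)
r(j(V(2, 2)), -3) + Z = (-5355 + 9**2 + 54*9) - 1119*sqrt(2) = (-5355 + 81 + 486) - 1119*sqrt(2) = -4788 - 1119*sqrt(2)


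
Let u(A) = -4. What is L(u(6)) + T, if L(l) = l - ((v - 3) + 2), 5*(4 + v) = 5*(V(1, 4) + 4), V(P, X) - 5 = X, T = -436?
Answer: -448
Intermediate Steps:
V(P, X) = 5 + X
v = 9 (v = -4 + (5*((5 + 4) + 4))/5 = -4 + (5*(9 + 4))/5 = -4 + (5*13)/5 = -4 + (1/5)*65 = -4 + 13 = 9)
L(l) = -8 + l (L(l) = l - ((9 - 3) + 2) = l - (6 + 2) = l - 1*8 = l - 8 = -8 + l)
L(u(6)) + T = (-8 - 4) - 436 = -12 - 436 = -448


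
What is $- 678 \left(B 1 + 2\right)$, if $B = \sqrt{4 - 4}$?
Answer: $-1356$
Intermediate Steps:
$B = 0$ ($B = \sqrt{0} = 0$)
$- 678 \left(B 1 + 2\right) = - 678 \left(0 \cdot 1 + 2\right) = - 678 \left(0 + 2\right) = \left(-678\right) 2 = -1356$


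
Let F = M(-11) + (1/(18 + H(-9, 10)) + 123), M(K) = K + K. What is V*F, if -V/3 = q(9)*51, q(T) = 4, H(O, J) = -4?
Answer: -432990/7 ≈ -61856.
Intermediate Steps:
M(K) = 2*K
V = -612 (V = -12*51 = -3*204 = -612)
F = 1415/14 (F = 2*(-11) + (1/(18 - 4) + 123) = -22 + (1/14 + 123) = -22 + 1723/14 = 1415/14 ≈ 101.07)
V*F = -612*1415/14 = -432990/7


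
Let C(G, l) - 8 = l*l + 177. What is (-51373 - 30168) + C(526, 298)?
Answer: 7448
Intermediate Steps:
C(G, l) = 185 + l**2 (C(G, l) = 8 + (l*l + 177) = 8 + (l**2 + 177) = 8 + (177 + l**2) = 185 + l**2)
(-51373 - 30168) + C(526, 298) = (-51373 - 30168) + (185 + 298**2) = -81541 + (185 + 88804) = -81541 + 88989 = 7448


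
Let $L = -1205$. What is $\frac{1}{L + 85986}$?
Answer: $\frac{1}{84781} \approx 1.1795 \cdot 10^{-5}$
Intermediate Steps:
$\frac{1}{L + 85986} = \frac{1}{-1205 + 85986} = \frac{1}{84781}$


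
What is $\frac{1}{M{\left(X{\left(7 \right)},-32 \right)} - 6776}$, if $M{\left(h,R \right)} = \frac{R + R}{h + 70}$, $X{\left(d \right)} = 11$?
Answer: $- \frac{81}{548920} \approx -0.00014756$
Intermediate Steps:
$M{\left(h,R \right)} = \frac{2 R}{70 + h}$
$\frac{1}{M{\left(X{\left(7 \right)},-32 \right)} - 6776} = \frac{1}{2 \left(-32\right) \frac{1}{70 + 11} - 6776} = \frac{1}{2 \left(-32\right) \frac{1}{81} - 6776} = \frac{1}{- \frac{64}{81} - 6776} = \frac{1}{- \frac{548920}{81}} = - \frac{81}{548920}$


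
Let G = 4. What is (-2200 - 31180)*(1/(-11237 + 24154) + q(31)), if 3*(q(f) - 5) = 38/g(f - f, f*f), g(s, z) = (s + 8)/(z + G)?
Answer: -1982840654315/38751 ≈ -5.1169e+7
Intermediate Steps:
g(s, z) = (8 + s)/(4 + z) (g(s, z) = (s + 8)/(z + 4) = (8 + s)/(4 + z))
q(f) = 34/3 + 19*f**2/12 (q(f) = 5 + (38/(((8 + (f - f))/(4 + f*f))))/3 = 5 + (38/(((8 + 0)/(4 + f**2))))/3 = 5 + (38/((8/(4 + f**2))))/3 = 5 + (38*(1/2 + f**2/8))/3 = 5 + (19 + 19*f**2/4)/3 = 5 + (19/3 + 19*f**2/12) = 34/3 + 19*f**2/12)
(-2200 - 31180)*(1/(-11237 + 24154) + q(31)) = (-2200 - 31180)*(1/(-11237 + 24154) + (34/3 + (19/12)*31**2)) = -33380*(1/12917 + (34/3 + (19/12)*961)) = -33380*(1/12917 + (34/3 + 18259/12)) = -33380*(1/12917 + 18395/12) = -33380*237608227/155004 = -1982840654315/38751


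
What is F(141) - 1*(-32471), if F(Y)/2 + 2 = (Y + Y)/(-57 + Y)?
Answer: 227316/7 ≈ 32474.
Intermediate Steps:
F(Y) = -4 + 4*Y/(-57 + Y) (F(Y) = -4 + 2*((Y + Y)/(-57 + Y)) = -4 + 2*((2*Y)/(-57 + Y)) = -4 + 2*(2*Y/(-57 + Y)) = -4 + 4*Y/(-57 + Y))
F(141) - 1*(-32471) = 228/(-57 + 141) - 1*(-32471) = 228/84 + 32471 = 228*(1/84) + 32471 = 19/7 + 32471 = 227316/7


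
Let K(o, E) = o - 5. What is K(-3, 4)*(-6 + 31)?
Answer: -200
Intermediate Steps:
K(o, E) = -5 + o
K(-3, 4)*(-6 + 31) = (-5 - 3)*(-6 + 31) = -8*25 = -200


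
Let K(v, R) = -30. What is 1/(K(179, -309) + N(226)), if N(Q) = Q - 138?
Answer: 1/58 ≈ 0.017241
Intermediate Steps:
N(Q) = -138 + Q
1/(K(179, -309) + N(226)) = 1/(-30 + (-138 + 226)) = 1/(-30 + 88) = 1/58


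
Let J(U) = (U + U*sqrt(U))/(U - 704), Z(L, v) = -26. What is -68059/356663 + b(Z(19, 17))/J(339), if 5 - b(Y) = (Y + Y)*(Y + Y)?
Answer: -359159540843/40867159866 + 985135*sqrt(339)/114582 ≈ 149.51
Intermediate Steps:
J(U) = (U + U**(3/2))/(-704 + U)
b(Y) = 5 - 4*Y**2 (b(Y) = 5 - (Y + Y)*(Y + Y) = 5 - 2*Y*2*Y = 5 - 4*Y**2)
-68059/356663 + b(Z(19, 17))/J(339) = -68059/356663 + (5 - 4*(-26)**2)/(((339 + 339**(3/2))/(-704 + 339))) = -68059*1/356663 + (5 - 4*676)/(((339 + 339*sqrt(339))/(-365))) = -68059/356663 + (5 - 2704)/((-(339 + 339*sqrt(339))/365)) = -68059/356663 - 2699/(-339/365 - 339*sqrt(339)/365)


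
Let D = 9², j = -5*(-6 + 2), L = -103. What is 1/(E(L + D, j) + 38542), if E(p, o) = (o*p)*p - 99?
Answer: 1/48123 ≈ 2.0780e-5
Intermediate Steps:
j = 20 (j = -5*(-4) = 20)
D = 81
E(p, o) = -99 + o*p² (E(p, o) = o*p² - 99 = -99 + o*p²)
1/(E(L + D, j) + 38542) = 1/((-99 + 20*(-103 + 81)²) + 38542) = 1/((-99 + 20*(-22)²) + 38542) = 1/((-99 + 20*484) + 38542) = 1/((-99 + 9680) + 38542) = 1/(9581 + 38542) = 1/48123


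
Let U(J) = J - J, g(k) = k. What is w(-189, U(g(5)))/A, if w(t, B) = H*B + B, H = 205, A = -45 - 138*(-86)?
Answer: 0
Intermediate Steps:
A = 11823 (A = -45 + 11868 = 11823)
U(J) = 0
w(t, B) = 206*B (w(t, B) = 205*B + B = 206*B)
w(-189, U(g(5)))/A = (206*0)/11823 = 0*(1/11823) = 0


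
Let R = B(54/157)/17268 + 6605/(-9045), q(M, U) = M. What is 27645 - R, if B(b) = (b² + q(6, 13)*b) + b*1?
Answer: 3547780357687579/128330137998 ≈ 27646.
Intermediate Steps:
B(b) = b² + 7*b (B(b) = (b² + 6*b) + b*1 = (b² + 6*b) + b = b² + 7*b)
R = -93692732869/128330137998 (R = ((54/157)*(7 + 54/157))/17268 + 6605/(-9045) = ((54*(1/157))*(7 + 54*(1/157)))*(1/17268) + 6605*(-1/9045) = (54*(7 + 54/157)/157)*(1/17268) - 1321/1809 = ((54/157)*(1153/157))*(1/17268) - 1321/1809 = (62262/24649)*(1/17268) - 1321/1809 = 10377/70939822 - 1321/1809 = -93692732869/128330137998 ≈ -0.73009)
27645 - R = 27645 - 1*(-93692732869/128330137998) = 27645 + 93692732869/128330137998 = 3547780357687579/128330137998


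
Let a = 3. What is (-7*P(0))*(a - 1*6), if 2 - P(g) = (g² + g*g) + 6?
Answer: -84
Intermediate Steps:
P(g) = -4 - 2*g² (P(g) = 2 - ((g² + g*g) + 6) = 2 - ((g² + g²) + 6) = 2 - (2*g² + 6) = 2 - (6 + 2*g²) = 2 + (-6 - 2*g²) = -4 - 2*g²)
(-7*P(0))*(a - 1*6) = (-7*(-4 - 2*0²))*(3 - 1*6) = (-7*(-4 - 2*0))*(3 - 6) = -7*(-4 + 0)*(-3) = -7*(-4)*(-3) = 28*(-3) = -84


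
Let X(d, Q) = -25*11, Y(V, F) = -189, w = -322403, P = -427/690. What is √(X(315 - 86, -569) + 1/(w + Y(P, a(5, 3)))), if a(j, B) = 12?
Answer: I*√1788627493762/80648 ≈ 16.583*I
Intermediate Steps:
P = -427/690 (P = -427*1/690 = -427/690 ≈ -0.61884)
X(d, Q) = -275
√(X(315 - 86, -569) + 1/(w + Y(P, a(5, 3)))) = √(-275 + 1/(-322403 - 189)) = √(-275 + 1/(-322592)) = √(-275 - 1/322592) = √(-88712801/322592) = I*√1788627493762/80648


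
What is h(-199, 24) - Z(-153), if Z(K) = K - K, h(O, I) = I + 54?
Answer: 78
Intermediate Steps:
h(O, I) = 54 + I
Z(K) = 0
h(-199, 24) - Z(-153) = (54 + 24) - 1*0 = 78 + 0 = 78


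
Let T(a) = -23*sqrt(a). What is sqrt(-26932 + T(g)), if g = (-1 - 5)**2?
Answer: I*sqrt(27070) ≈ 164.53*I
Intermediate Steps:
g = 36 (g = (-6)**2 = 36)
sqrt(-26932 + T(g)) = sqrt(-26932 - 23*sqrt(36)) = sqrt(-26932 - 23*6) = sqrt(-26932 - 138) = sqrt(-27070) = I*sqrt(27070)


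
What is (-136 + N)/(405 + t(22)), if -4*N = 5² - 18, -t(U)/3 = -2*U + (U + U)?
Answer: -551/1620 ≈ -0.34012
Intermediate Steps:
t(U) = 0 (t(U) = -3*(-2*U + (U + U)) = -3*(-2*U + 2*U) = -3*0 = 0)
N = -7/4 (N = -(5² - 18)/4 = -(25 - 18)/4 = -¼*7 = -7/4 ≈ -1.7500)
(-136 + N)/(405 + t(22)) = (-136 - 7/4)/(405 + 0) = -551/4/405 = -551/4*1/405 = -551/1620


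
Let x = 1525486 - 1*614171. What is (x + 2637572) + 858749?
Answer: 4407636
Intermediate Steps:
x = 911315 (x = 1525486 - 614171 = 911315)
(x + 2637572) + 858749 = (911315 + 2637572) + 858749 = 3548887 + 858749 = 4407636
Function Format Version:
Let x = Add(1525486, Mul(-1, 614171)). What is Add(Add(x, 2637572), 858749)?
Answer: 4407636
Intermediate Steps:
x = 911315 (x = Add(1525486, -614171) = 911315)
Add(Add(x, 2637572), 858749) = Add(Add(911315, 2637572), 858749) = Add(3548887, 858749) = 4407636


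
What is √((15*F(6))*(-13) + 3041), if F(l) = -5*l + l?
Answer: √7721 ≈ 87.869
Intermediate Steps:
F(l) = -4*l
√((15*F(6))*(-13) + 3041) = √((15*(-4*6))*(-13) + 3041) = √((15*(-24))*(-13) + 3041) = √(-360*(-13) + 3041) = √(4680 + 3041) = √7721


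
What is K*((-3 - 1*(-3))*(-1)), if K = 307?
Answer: 0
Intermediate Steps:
K*((-3 - 1*(-3))*(-1)) = 307*((-3 - 1*(-3))*(-1)) = 307*((-3 + 3)*(-1)) = 307*(0*(-1)) = 307*0 = 0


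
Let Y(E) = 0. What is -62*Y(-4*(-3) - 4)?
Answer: 0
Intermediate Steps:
-62*Y(-4*(-3) - 4) = -62*0 = 0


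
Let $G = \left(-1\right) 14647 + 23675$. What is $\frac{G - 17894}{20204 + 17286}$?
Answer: $- \frac{4433}{18745} \approx -0.23649$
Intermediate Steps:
$G = 9028$ ($G = -14647 + 23675 = 9028$)
$\frac{G - 17894}{20204 + 17286} = \frac{9028 - 17894}{20204 + 17286} = - \frac{8866}{37490} = \left(-8866\right) \frac{1}{37490} = - \frac{4433}{18745}$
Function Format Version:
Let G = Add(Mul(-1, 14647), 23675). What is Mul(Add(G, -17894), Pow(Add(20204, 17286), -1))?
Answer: Rational(-4433, 18745) ≈ -0.23649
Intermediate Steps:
G = 9028 (G = Add(-14647, 23675) = 9028)
Mul(Add(G, -17894), Pow(Add(20204, 17286), -1)) = Mul(Add(9028, -17894), Pow(Add(20204, 17286), -1)) = Mul(-8866, Pow(37490, -1)) = Mul(-8866, Rational(1, 37490)) = Rational(-4433, 18745)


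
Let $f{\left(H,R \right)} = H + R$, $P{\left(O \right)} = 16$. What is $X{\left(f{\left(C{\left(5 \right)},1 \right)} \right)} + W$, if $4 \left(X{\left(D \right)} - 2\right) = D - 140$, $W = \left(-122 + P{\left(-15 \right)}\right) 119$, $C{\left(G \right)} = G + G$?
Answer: $- \frac{50577}{4} \approx -12644.0$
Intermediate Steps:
$C{\left(G \right)} = 2 G$
$W = -12614$ ($W = \left(-122 + 16\right) 119 = \left(-106\right) 119 = -12614$)
$X{\left(D \right)} = -33 + \frac{D}{4}$ ($X{\left(D \right)} = 2 + \frac{D - 140}{4} = 2 + \frac{-140 + D}{4} = 2 + \left(-35 + \frac{D}{4}\right) = -33 + \frac{D}{4}$)
$X{\left(f{\left(C{\left(5 \right)},1 \right)} \right)} + W = \left(-33 + \frac{2 \cdot 5 + 1}{4}\right) - 12614 = \left(-33 + \frac{10 + 1}{4}\right) - 12614 = \left(-33 + \frac{1}{4} \cdot 11\right) - 12614 = \left(-33 + \frac{11}{4}\right) - 12614 = - \frac{121}{4} - 12614 = - \frac{50577}{4}$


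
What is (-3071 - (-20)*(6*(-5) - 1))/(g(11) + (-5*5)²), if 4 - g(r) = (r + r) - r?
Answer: -3691/618 ≈ -5.9725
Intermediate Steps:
g(r) = 4 - r (g(r) = 4 - ((r + r) - r) = 4 - (2*r - r) = 4 - r)
(-3071 - (-20)*(6*(-5) - 1))/(g(11) + (-5*5)²) = (-3071 - (-20)*(6*(-5) - 1))/((4 - 1*11) + (-5*5)²) = (-3071 - (-20)*(-30 - 1))/((4 - 11) + (-25)²) = (-3071 - (-20)*(-31))/(-7 + 625) = (-3071 - 1*620)/618 = (-3071 - 620)*(1/618) = -3691*1/618 = -3691/618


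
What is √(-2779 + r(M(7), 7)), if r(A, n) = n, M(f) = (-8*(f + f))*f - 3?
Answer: 6*I*√77 ≈ 52.65*I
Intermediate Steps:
M(f) = -3 - 16*f² (M(f) = (-16*f)*f - 3 = -16*f² - 3 = -3 - 16*f²)
√(-2779 + r(M(7), 7)) = √(-2779 + 7) = √(-2772) = 6*I*√77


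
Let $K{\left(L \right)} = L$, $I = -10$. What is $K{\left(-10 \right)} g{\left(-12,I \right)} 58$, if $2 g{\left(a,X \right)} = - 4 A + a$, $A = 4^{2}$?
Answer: $22040$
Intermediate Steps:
$A = 16$
$g{\left(a,X \right)} = -32 + \frac{a}{2}$ ($g{\left(a,X \right)} = \frac{\left(-4\right) 16 + a}{2} = \frac{-64 + a}{2} = -32 + \frac{a}{2}$)
$K{\left(-10 \right)} g{\left(-12,I \right)} 58 = - 10 \left(-32 + \frac{1}{2} \left(-12\right)\right) 58 = - 10 \left(-32 - 6\right) 58 = \left(-10\right) \left(-38\right) 58 = 380 \cdot 58 = 22040$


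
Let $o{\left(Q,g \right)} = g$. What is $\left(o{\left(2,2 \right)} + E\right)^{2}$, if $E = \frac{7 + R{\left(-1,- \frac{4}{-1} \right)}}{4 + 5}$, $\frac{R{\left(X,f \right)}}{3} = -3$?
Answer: $\frac{256}{81} \approx 3.1605$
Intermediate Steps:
$R{\left(X,f \right)} = -9$ ($R{\left(X,f \right)} = 3 \left(-3\right) = -9$)
$E = - \frac{2}{9}$ ($E = \frac{7 - 9}{4 + 5} = - \frac{2}{9} \approx -0.22222$)
$\left(o{\left(2,2 \right)} + E\right)^{2} = \left(2 - \frac{2}{9}\right)^{2} = \left(\frac{16}{9}\right)^{2} = \frac{256}{81}$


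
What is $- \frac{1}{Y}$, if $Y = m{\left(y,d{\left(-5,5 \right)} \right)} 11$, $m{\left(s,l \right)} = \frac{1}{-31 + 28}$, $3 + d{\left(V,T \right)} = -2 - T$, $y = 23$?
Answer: $\frac{3}{11} \approx 0.27273$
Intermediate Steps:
$d{\left(V,T \right)} = -5 - T$ ($d{\left(V,T \right)} = -3 - \left(2 + T\right) = -5 - T$)
$m{\left(s,l \right)} = - \frac{1}{3}$ ($m{\left(s,l \right)} = \frac{1}{-3} = - \frac{1}{3}$)
$Y = - \frac{11}{3}$ ($Y = \left(- \frac{1}{3}\right) 11 = - \frac{11}{3} \approx -3.6667$)
$- \frac{1}{Y} = - \frac{1}{- \frac{11}{3}} = \left(-1\right) \left(- \frac{3}{11}\right) = \frac{3}{11}$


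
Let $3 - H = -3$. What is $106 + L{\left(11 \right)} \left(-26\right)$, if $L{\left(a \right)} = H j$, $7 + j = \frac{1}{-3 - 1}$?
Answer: $1237$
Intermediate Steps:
$H = 6$ ($H = 3 - -3 = 3 + 3 = 6$)
$j = - \frac{29}{4}$ ($j = -7 + \frac{1}{-3 - 1} = -7 + \frac{1}{-4} = -7 - \frac{1}{4} = - \frac{29}{4} \approx -7.25$)
$L{\left(a \right)} = - \frac{87}{2}$ ($L{\left(a \right)} = 6 \left(- \frac{29}{4}\right) = - \frac{87}{2}$)
$106 + L{\left(11 \right)} \left(-26\right) = 106 - -1131 = 106 + 1131 = 1237$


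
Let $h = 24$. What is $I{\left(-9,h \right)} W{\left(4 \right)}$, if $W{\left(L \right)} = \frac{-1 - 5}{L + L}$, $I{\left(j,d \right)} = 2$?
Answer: $- \frac{3}{2} \approx -1.5$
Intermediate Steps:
$W{\left(L \right)} = - \frac{3}{L}$ ($W{\left(L \right)} = - \frac{6}{2 L} = - 6 \frac{1}{2 L} = - \frac{3}{L}$)
$I{\left(-9,h \right)} W{\left(4 \right)} = 2 \left(- \frac{3}{4}\right) = - \frac{3}{2}$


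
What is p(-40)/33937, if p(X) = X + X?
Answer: -80/33937 ≈ -0.0023573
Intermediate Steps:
p(X) = 2*X
p(-40)/33937 = (2*(-40))/33937 = -80*1/33937 = -80/33937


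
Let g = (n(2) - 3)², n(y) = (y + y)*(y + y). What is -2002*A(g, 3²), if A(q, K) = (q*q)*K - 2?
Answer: -514608094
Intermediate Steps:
n(y) = 4*y² (n(y) = (2*y)*(2*y) = 4*y²)
g = 169 (g = (4*2² - 3)² = (4*4 - 3)² = (16 - 3)² = 13² = 169)
A(q, K) = -2 + K*q² (A(q, K) = q²*K - 2 = K*q² - 2 = -2 + K*q²)
-2002*A(g, 3²) = -2002*(-2 + 3²*169²) = -2002*(-2 + 9*28561) = -2002*(-2 + 257049) = -2002*257047 = -514608094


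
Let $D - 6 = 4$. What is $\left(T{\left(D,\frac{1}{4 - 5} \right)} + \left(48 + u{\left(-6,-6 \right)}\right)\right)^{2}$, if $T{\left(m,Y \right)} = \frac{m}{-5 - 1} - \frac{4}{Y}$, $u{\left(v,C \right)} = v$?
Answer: $\frac{17689}{9} \approx 1965.4$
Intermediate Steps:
$D = 10$ ($D = 6 + 4 = 10$)
$T{\left(m,Y \right)} = - \frac{4}{Y} - \frac{m}{6}$ ($T{\left(m,Y \right)} = \frac{m}{-5 - 1} - \frac{4}{Y} = \frac{m}{-6} - \frac{4}{Y} = m \left(- \frac{1}{6}\right) - \frac{4}{Y} = - \frac{m}{6} - \frac{4}{Y} = - \frac{4}{Y} - \frac{m}{6}$)
$\left(T{\left(D,\frac{1}{4 - 5} \right)} + \left(48 + u{\left(-6,-6 \right)}\right)\right)^{2} = \left(\left(- \frac{4}{\frac{1}{4 - 5}} - \frac{5}{3}\right) + \left(48 - 6\right)\right)^{2} = \left(\left(- \frac{4}{\frac{1}{-1}} - \frac{5}{3}\right) + 42\right)^{2} = \left(\left(- \frac{4}{-1} - \frac{5}{3}\right) + 42\right)^{2} = \left(\left(\left(-4\right) \left(-1\right) - \frac{5}{3}\right) + 42\right)^{2} = \left(\left(4 - \frac{5}{3}\right) + 42\right)^{2} = \left(\frac{7}{3} + 42\right)^{2} = \left(\frac{133}{3}\right)^{2} = \frac{17689}{9}$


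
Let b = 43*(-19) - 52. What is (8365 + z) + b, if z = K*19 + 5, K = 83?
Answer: 9078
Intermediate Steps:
b = -869 (b = -817 - 52 = -869)
z = 1582 (z = 83*19 + 5 = 1577 + 5 = 1582)
(8365 + z) + b = (8365 + 1582) - 869 = 9947 - 869 = 9078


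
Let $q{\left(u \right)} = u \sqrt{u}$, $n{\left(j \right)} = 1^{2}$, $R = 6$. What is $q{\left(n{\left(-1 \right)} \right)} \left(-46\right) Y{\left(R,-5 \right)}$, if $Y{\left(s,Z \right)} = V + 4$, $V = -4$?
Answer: $0$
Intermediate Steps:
$n{\left(j \right)} = 1$
$q{\left(u \right)} = u^{\frac{3}{2}}$
$Y{\left(s,Z \right)} = 0$ ($Y{\left(s,Z \right)} = -4 + 4 = 0$)
$q{\left(n{\left(-1 \right)} \right)} \left(-46\right) Y{\left(R,-5 \right)} = 1^{\frac{3}{2}} \left(-46\right) 0 = 1 \left(-46\right) 0 = \left(-46\right) 0 = 0$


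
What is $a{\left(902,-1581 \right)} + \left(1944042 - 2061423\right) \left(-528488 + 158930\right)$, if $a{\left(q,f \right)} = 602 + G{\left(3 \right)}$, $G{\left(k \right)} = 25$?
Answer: $43379088225$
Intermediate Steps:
$a{\left(q,f \right)} = 627$ ($a{\left(q,f \right)} = 602 + 25 = 627$)
$a{\left(902,-1581 \right)} + \left(1944042 - 2061423\right) \left(-528488 + 158930\right) = 627 + \left(1944042 - 2061423\right) \left(-528488 + 158930\right) = 627 + \left(1944042 - 2061423\right) \left(-369558\right) = 627 - -43379087598 = 627 + 43379087598 = 43379088225$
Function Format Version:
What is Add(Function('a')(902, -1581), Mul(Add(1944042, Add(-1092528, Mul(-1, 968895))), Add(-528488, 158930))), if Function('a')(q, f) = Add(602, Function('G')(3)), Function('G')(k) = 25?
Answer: 43379088225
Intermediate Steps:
Function('a')(q, f) = 627 (Function('a')(q, f) = Add(602, 25) = 627)
Add(Function('a')(902, -1581), Mul(Add(1944042, Add(-1092528, Mul(-1, 968895))), Add(-528488, 158930))) = Add(627, Mul(Add(1944042, Add(-1092528, Mul(-1, 968895))), Add(-528488, 158930))) = Add(627, Mul(Add(1944042, Add(-1092528, -968895)), -369558)) = Add(627, Mul(Add(1944042, -2061423), -369558)) = Add(627, Mul(-117381, -369558)) = Add(627, 43379087598) = 43379088225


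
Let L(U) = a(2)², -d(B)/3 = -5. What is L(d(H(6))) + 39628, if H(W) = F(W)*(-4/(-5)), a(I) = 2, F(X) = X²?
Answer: 39632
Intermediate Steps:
H(W) = 4*W²/5 (H(W) = W²*(-4/(-5)) = W²*(-4*(-⅕)) = W²*(⅘) = 4*W²/5)
d(B) = 15 (d(B) = -3*(-5) = 15)
L(U) = 4 (L(U) = 2² = 4)
L(d(H(6))) + 39628 = 4 + 39628 = 39632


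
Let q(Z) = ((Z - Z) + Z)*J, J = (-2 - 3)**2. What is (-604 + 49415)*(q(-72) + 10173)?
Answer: 408694503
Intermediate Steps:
J = 25 (J = (-5)**2 = 25)
q(Z) = 25*Z (q(Z) = ((Z - Z) + Z)*25 = (0 + Z)*25 = Z*25 = 25*Z)
(-604 + 49415)*(q(-72) + 10173) = (-604 + 49415)*(25*(-72) + 10173) = 48811*(-1800 + 10173) = 48811*8373 = 408694503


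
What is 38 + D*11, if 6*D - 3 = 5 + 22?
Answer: 93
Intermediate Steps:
D = 5 (D = ½ + (5 + 22)/6 = ½ + (⅙)*27 = ½ + 9/2 = 5)
38 + D*11 = 38 + 5*11 = 38 + 55 = 93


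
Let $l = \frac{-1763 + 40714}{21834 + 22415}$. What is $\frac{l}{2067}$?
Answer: $\frac{38951}{91462683} \approx 0.00042587$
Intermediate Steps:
$l = \frac{38951}{44249} \approx 0.88027$
$\frac{l}{2067} = \frac{38951}{44249 \cdot 2067} = \frac{38951}{44249} \cdot \frac{1}{2067} = \frac{38951}{91462683}$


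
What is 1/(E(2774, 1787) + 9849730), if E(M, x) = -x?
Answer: 1/9847943 ≈ 1.0154e-7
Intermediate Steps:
1/(E(2774, 1787) + 9849730) = 1/(-1*1787 + 9849730) = 1/(-1787 + 9849730) = 1/9847943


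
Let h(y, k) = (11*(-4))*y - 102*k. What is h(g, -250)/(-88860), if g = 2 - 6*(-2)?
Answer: -6221/22215 ≈ -0.28004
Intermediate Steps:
g = 14 (g = 2 + 12 = 14)
h(y, k) = -102*k - 44*y (h(y, k) = -44*y - 102*k = -102*k - 44*y)
h(g, -250)/(-88860) = (-102*(-250) - 44*14)/(-88860) = (25500 - 616)*(-1/88860) = 24884*(-1/88860) = -6221/22215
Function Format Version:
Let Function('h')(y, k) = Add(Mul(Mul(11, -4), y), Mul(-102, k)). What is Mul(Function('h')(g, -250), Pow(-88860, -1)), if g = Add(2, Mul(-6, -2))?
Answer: Rational(-6221, 22215) ≈ -0.28004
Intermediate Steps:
g = 14 (g = Add(2, 12) = 14)
Function('h')(y, k) = Add(Mul(-102, k), Mul(-44, y)) (Function('h')(y, k) = Add(Mul(-44, y), Mul(-102, k)) = Add(Mul(-102, k), Mul(-44, y)))
Mul(Function('h')(g, -250), Pow(-88860, -1)) = Mul(Add(Mul(-102, -250), Mul(-44, 14)), Pow(-88860, -1)) = Mul(Add(25500, -616), Rational(-1, 88860)) = Mul(24884, Rational(-1, 88860)) = Rational(-6221, 22215)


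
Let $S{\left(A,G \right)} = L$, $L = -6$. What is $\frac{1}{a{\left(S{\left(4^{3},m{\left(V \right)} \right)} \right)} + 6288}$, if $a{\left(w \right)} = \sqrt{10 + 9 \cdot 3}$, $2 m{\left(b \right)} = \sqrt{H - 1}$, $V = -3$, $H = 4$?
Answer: $\frac{6288}{39538907} - \frac{\sqrt{37}}{39538907} \approx 0.00015888$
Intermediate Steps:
$m{\left(b \right)} = \frac{\sqrt{3}}{2}$ ($m{\left(b \right)} = \frac{\sqrt{4 - 1}}{2} = \frac{\sqrt{3}}{2}$)
$S{\left(A,G \right)} = -6$
$a{\left(w \right)} = \sqrt{37}$ ($a{\left(w \right)} = \sqrt{10 + 27} = \sqrt{37}$)
$\frac{1}{a{\left(S{\left(4^{3},m{\left(V \right)} \right)} \right)} + 6288} = \frac{1}{\sqrt{37} + 6288} = \frac{1}{6288 + \sqrt{37}}$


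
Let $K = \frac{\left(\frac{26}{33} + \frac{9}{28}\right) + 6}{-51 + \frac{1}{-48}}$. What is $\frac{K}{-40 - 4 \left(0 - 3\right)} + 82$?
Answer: $\frac{108247471}{1320011} \approx 82.005$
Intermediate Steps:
$K = - \frac{26276}{188573}$ ($K = \frac{\left(26 \cdot \frac{1}{33} + 9 \cdot \frac{1}{28}\right) + 6}{-51 - \frac{1}{48}} = \frac{\left(\frac{26}{33} + \frac{9}{28}\right) + 6}{- \frac{2449}{48}} = \left(\frac{1025}{924} + 6\right) \left(- \frac{48}{2449}\right) = \frac{6569}{924} \left(- \frac{48}{2449}\right) = - \frac{26276}{188573} \approx -0.13934$)
$\frac{K}{-40 - 4 \left(0 - 3\right)} + 82 = \frac{1}{-40 - 4 \left(0 - 3\right)} \left(- \frac{26276}{188573}\right) + 82 = \frac{1}{-40 - -12} \left(- \frac{26276}{188573}\right) + 82 = \frac{1}{-40 + 12} \left(- \frac{26276}{188573}\right) + 82 = \frac{1}{-28} \left(- \frac{26276}{188573}\right) + 82 = \left(- \frac{1}{28}\right) \left(- \frac{26276}{188573}\right) + 82 = \frac{6569}{1320011} + 82 = \frac{108247471}{1320011}$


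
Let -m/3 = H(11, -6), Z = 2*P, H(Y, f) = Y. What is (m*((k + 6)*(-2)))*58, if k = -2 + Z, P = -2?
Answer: 0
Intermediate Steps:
Z = -4 (Z = 2*(-2) = -4)
k = -6 (k = -2 - 4 = -6)
m = -33 (m = -3*11 = -33)
(m*((k + 6)*(-2)))*58 = -33*(-6 + 6)*(-2)*58 = -0*(-2)*58 = -33*0*58 = 0*58 = 0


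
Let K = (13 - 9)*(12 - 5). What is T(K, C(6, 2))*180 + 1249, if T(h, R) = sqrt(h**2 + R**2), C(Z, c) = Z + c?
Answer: 1249 + 720*sqrt(53) ≈ 6490.7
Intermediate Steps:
K = 28 (K = 4*7 = 28)
T(h, R) = sqrt(R**2 + h**2)
T(K, C(6, 2))*180 + 1249 = sqrt((6 + 2)**2 + 28**2)*180 + 1249 = sqrt(8**2 + 784)*180 + 1249 = sqrt(64 + 784)*180 + 1249 = sqrt(848)*180 + 1249 = (4*sqrt(53))*180 + 1249 = 720*sqrt(53) + 1249 = 1249 + 720*sqrt(53)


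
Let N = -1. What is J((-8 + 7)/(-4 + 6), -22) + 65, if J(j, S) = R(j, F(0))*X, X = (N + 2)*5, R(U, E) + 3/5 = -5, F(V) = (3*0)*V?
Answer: 37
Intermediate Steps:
F(V) = 0 (F(V) = 0*V = 0)
R(U, E) = -28/5 (R(U, E) = -3/5 - 5 = -28/5)
X = 5 (X = (-1 + 2)*5 = 1*5 = 5)
J(j, S) = -28 (J(j, S) = -28/5*5 = -28)
J((-8 + 7)/(-4 + 6), -22) + 65 = -28 + 65 = 37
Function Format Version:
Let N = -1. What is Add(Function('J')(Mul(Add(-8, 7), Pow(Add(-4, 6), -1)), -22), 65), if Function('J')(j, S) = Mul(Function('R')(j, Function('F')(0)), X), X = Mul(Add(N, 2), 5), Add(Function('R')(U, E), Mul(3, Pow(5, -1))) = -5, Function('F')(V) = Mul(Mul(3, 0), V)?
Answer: 37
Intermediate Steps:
Function('F')(V) = 0 (Function('F')(V) = Mul(0, V) = 0)
Function('R')(U, E) = Rational(-28, 5) (Function('R')(U, E) = Add(Rational(-3, 5), -5) = Rational(-28, 5))
X = 5 (X = Mul(Add(-1, 2), 5) = Mul(1, 5) = 5)
Function('J')(j, S) = -28 (Function('J')(j, S) = Mul(Rational(-28, 5), 5) = -28)
Add(Function('J')(Mul(Add(-8, 7), Pow(Add(-4, 6), -1)), -22), 65) = Add(-28, 65) = 37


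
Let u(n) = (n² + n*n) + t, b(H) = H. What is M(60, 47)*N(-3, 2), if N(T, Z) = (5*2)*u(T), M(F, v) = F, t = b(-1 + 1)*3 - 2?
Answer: 9600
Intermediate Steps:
t = -2 (t = (-1 + 1)*3 - 2 = 0*3 - 2 = 0 - 2 = -2)
u(n) = -2 + 2*n² (u(n) = (n² + n*n) - 2 = (n² + n²) - 2 = 2*n² - 2 = -2 + 2*n²)
N(T, Z) = -20 + 20*T² (N(T, Z) = (5*2)*(-2 + 2*T²) = 10*(-2 + 2*T²) = -20 + 20*T²)
M(60, 47)*N(-3, 2) = 60*(-20 + 20*(-3)²) = 60*(-20 + 20*9) = 60*(-20 + 180) = 60*160 = 9600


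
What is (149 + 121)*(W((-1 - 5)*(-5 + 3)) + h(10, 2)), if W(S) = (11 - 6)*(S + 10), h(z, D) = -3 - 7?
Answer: 27000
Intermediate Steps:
h(z, D) = -10
W(S) = 50 + 5*S (W(S) = 5*(10 + S) = 50 + 5*S)
(149 + 121)*(W((-1 - 5)*(-5 + 3)) + h(10, 2)) = (149 + 121)*((50 + 5*((-1 - 5)*(-5 + 3))) - 10) = 270*((50 + 5*(-6*(-2))) - 10) = 270*((50 + 5*12) - 10) = 270*((50 + 60) - 10) = 270*(110 - 10) = 270*100 = 27000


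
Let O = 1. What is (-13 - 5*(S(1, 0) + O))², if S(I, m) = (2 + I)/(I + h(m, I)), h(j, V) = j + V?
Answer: 2601/4 ≈ 650.25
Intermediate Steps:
h(j, V) = V + j
S(I, m) = (2 + I)/(m + 2*I) (S(I, m) = (2 + I)/(I + (I + m)) = (2 + I)/(m + 2*I))
(-13 - 5*(S(1, 0) + O))² = (-13 - 5*((2 + 1)/(0 + 2*1) + 1))² = (-13 - 5*(3/(0 + 2) + 1))² = (-13 - 5*(3/2 + 1))² = (-13 - 5*5/2)² = (-13 - 25/2)² = (-51/2)² = 2601/4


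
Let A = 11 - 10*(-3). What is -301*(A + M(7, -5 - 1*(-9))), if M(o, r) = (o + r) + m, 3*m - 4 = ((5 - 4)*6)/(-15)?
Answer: -80066/5 ≈ -16013.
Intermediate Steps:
A = 41 (A = 11 + 30 = 41)
m = 6/5 (m = 4/3 + (((5 - 4)*6)/(-15))/3 = 4/3 + ((1*6)*(-1/15))/3 = 4/3 + (6*(-1/15))/3 = 4/3 + (⅓)*(-⅖) = 4/3 - 2/15 = 6/5 ≈ 1.2000)
M(o, r) = 6/5 + o + r (M(o, r) = (o + r) + 6/5 = 6/5 + o + r)
-301*(A + M(7, -5 - 1*(-9))) = -301*(41 + (6/5 + 7 + (-5 - 1*(-9)))) = -301*(41 + (6/5 + 7 + (-5 + 9))) = -301*(41 + (6/5 + 7 + 4)) = -301*(41 + 61/5) = -301*266/5 = -80066/5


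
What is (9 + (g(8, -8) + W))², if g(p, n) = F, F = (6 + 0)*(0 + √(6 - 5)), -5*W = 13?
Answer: 3844/25 ≈ 153.76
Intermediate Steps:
W = -13/5 (W = -⅕*13 = -13/5 ≈ -2.6000)
F = 6 (F = 6*(0 + √1) = 6*(0 + 1) = 6*1 = 6)
g(p, n) = 6
(9 + (g(8, -8) + W))² = (9 + (6 - 13/5))² = (9 + 17/5)² = (62/5)² = 3844/25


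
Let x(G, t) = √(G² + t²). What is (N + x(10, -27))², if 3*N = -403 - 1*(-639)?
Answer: 63157/9 + 472*√829/3 ≈ 11547.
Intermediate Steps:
N = 236/3 (N = (-403 - 1*(-639))/3 = (-403 + 639)/3 = (⅓)*236 = 236/3 ≈ 78.667)
(N + x(10, -27))² = (236/3 + √(10² + (-27)²))² = (236/3 + √(100 + 729))² = (236/3 + √829)²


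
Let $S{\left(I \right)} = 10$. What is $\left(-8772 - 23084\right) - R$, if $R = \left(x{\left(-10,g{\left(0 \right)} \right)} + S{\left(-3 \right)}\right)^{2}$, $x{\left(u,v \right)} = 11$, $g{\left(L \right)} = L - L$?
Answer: $-32297$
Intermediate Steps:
$g{\left(L \right)} = 0$
$R = 441$ ($R = \left(11 + 10\right)^{2} = 21^{2} = 441$)
$\left(-8772 - 23084\right) - R = \left(-8772 - 23084\right) - 441 = -31856 - 441 = -32297$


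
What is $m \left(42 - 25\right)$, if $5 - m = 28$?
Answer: $-391$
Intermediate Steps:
$m = -23$ ($m = 5 - 28 = -23$)
$m \left(42 - 25\right) = - 23 \left(42 - 25\right) = \left(-23\right) 17 = -391$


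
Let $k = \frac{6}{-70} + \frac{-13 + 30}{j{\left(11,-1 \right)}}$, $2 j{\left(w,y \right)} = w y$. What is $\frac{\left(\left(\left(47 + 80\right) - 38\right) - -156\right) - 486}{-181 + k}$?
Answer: $\frac{92785}{70908} \approx 1.3085$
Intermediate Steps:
$j{\left(w,y \right)} = \frac{w y}{2}$
$k = - \frac{1223}{385}$ ($k = \frac{6}{-70} + \frac{-13 + 30}{\frac{1}{2} \cdot 11 \left(-1\right)} = 6 \left(- \frac{1}{70}\right) + \frac{17}{- \frac{11}{2}} = - \frac{3}{35} + 17 \left(- \frac{2}{11}\right) = - \frac{3}{35} - \frac{34}{11} = - \frac{1223}{385} \approx -3.1766$)
$\frac{\left(\left(\left(47 + 80\right) - 38\right) - -156\right) - 486}{-181 + k} = \frac{\left(\left(\left(47 + 80\right) - 38\right) - -156\right) - 486}{-181 - \frac{1223}{385}} = \frac{\left(\left(127 - 38\right) + 156\right) - 486}{- \frac{70908}{385}} = \left(\left(89 + 156\right) - 486\right) \left(- \frac{385}{70908}\right) = \left(245 - 486\right) \left(- \frac{385}{70908}\right) = \left(-241\right) \left(- \frac{385}{70908}\right) = \frac{92785}{70908}$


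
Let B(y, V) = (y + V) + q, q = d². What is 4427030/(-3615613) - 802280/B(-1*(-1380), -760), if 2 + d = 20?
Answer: -363114139245/426642334 ≈ -851.10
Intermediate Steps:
d = 18 (d = -2 + 20 = 18)
q = 324 (q = 18² = 324)
B(y, V) = 324 + V + y (B(y, V) = (y + V) + 324 = (V + y) + 324 = 324 + V + y)
4427030/(-3615613) - 802280/B(-1*(-1380), -760) = 4427030/(-3615613) - 802280/(324 - 760 - 1*(-1380)) = 4427030*(-1/3615613) - 802280/(324 - 760 + 1380) = -4427030/3615613 - 802280/944 = -4427030/3615613 - 802280*1/944 = -4427030/3615613 - 100285/118 = -363114139245/426642334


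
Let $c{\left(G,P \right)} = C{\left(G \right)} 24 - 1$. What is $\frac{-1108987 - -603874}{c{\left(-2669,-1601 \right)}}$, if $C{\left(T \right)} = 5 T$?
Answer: $\frac{505113}{320281} \approx 1.5771$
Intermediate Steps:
$c{\left(G,P \right)} = -1 + 120 G$ ($c{\left(G,P \right)} = 5 G 24 - 1 = 120 G - 1 = -1 + 120 G$)
$\frac{-1108987 - -603874}{c{\left(-2669,-1601 \right)}} = \frac{-1108987 - -603874}{-1 + 120 \left(-2669\right)} = \frac{-1108987 + 603874}{-1 - 320280} = - \frac{505113}{-320281} = \left(-505113\right) \left(- \frac{1}{320281}\right) = \frac{505113}{320281}$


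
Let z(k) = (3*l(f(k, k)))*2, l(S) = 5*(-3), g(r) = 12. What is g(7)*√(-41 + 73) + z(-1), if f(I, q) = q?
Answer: -90 + 48*√2 ≈ -22.118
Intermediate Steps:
l(S) = -15
z(k) = -90 (z(k) = (3*(-15))*2 = -45*2 = -90)
g(7)*√(-41 + 73) + z(-1) = 12*√(-41 + 73) - 90 = 12*√32 - 90 = 12*(4*√2) - 90 = 48*√2 - 90 = -90 + 48*√2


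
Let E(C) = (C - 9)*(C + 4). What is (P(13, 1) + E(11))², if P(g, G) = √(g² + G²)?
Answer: (30 + √170)² ≈ 1852.3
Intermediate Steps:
P(g, G) = √(G² + g²)
E(C) = (-9 + C)*(4 + C)
(P(13, 1) + E(11))² = (√(1² + 13²) + (-36 + 11² - 5*11))² = (√(1 + 169) + (-36 + 121 - 55))² = (√170 + 30)² = (30 + √170)²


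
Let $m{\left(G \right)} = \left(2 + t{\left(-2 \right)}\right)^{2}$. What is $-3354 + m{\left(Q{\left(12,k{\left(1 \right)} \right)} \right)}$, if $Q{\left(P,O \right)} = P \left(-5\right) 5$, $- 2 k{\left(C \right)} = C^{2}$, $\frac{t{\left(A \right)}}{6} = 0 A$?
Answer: $-3350$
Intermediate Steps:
$t{\left(A \right)} = 0$ ($t{\left(A \right)} = 6 \cdot 0 A = 6 \cdot 0 = 0$)
$k{\left(C \right)} = - \frac{C^{2}}{2}$
$Q{\left(P,O \right)} = - 25 P$ ($Q{\left(P,O \right)} = - 5 P 5 = - 25 P$)
$m{\left(G \right)} = 4$ ($m{\left(G \right)} = \left(2 + 0\right)^{2} = 2^{2} = 4$)
$-3354 + m{\left(Q{\left(12,k{\left(1 \right)} \right)} \right)} = -3354 + 4 = -3350$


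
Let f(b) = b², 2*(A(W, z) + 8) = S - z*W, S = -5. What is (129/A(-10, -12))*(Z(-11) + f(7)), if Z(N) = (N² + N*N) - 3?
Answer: -24768/47 ≈ -526.98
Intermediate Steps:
A(W, z) = -21/2 - W*z/2 (A(W, z) = -8 + (-5 - z*W)/2 = -8 + (-5 - W*z)/2 = -8 + (-5/2 - W*z/2) = -21/2 - W*z/2)
Z(N) = -3 + 2*N² (Z(N) = (N² + N²) - 3 = 2*N² - 3 = -3 + 2*N²)
(129/A(-10, -12))*(Z(-11) + f(7)) = (129/(-21/2 - ½*(-10)*(-12)))*((-3 + 2*(-11)²) + 7²) = (129/(-21/2 - 60))*((-3 + 2*121) + 49) = (129/(-141/2))*((-3 + 242) + 49) = (129*(-2/141))*(239 + 49) = -86/47*288 = -24768/47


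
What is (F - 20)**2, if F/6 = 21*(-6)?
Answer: 602176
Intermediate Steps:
F = -756 (F = 6*(21*(-6)) = 6*(-126) = -756)
(F - 20)**2 = (-756 - 20)**2 = (-776)**2 = 602176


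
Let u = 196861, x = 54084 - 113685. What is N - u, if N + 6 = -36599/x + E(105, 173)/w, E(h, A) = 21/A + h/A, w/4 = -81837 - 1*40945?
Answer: -498466432115274559/2532003773772 ≈ -1.9687e+5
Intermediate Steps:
x = -59601
w = -491128 (w = 4*(-81837 - 1*40945) = 4*(-81837 - 40945) = 4*(-122782) = -491128)
N = -13637206744867/2532003773772 (N = -6 + (-36599/(-59601) + ((21 + 105)/173)/(-491128)) = -6 + (-36599*(-1/59601) + ((1/173)*126)*(-1/491128)) = -6 + (36599/59601 + (126/173)*(-1/491128)) = -6 + (36599/59601 - 63/42482572) = -6 + 1554815897765/2532003773772 = -13637206744867/2532003773772 ≈ -5.3859)
N - u = -13637206744867/2532003773772 - 1*196861 = -13637206744867/2532003773772 - 196861 = -498466432115274559/2532003773772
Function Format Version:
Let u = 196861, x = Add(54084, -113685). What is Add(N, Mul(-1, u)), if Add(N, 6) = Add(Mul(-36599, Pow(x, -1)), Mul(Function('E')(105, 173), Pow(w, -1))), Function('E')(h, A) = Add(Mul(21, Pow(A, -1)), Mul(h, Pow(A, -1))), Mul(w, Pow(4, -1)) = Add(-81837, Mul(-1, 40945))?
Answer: Rational(-498466432115274559, 2532003773772) ≈ -1.9687e+5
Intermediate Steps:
x = -59601
w = -491128 (w = Mul(4, Add(-81837, Mul(-1, 40945))) = Mul(4, Add(-81837, -40945)) = Mul(4, -122782) = -491128)
N = Rational(-13637206744867, 2532003773772) (N = Add(-6, Add(Mul(-36599, Pow(-59601, -1)), Mul(Mul(Pow(173, -1), Add(21, 105)), Pow(-491128, -1)))) = Add(-6, Add(Mul(-36599, Rational(-1, 59601)), Mul(Mul(Rational(1, 173), 126), Rational(-1, 491128)))) = Add(-6, Add(Rational(36599, 59601), Mul(Rational(126, 173), Rational(-1, 491128)))) = Add(-6, Add(Rational(36599, 59601), Rational(-63, 42482572))) = Add(-6, Rational(1554815897765, 2532003773772)) = Rational(-13637206744867, 2532003773772) ≈ -5.3859)
Add(N, Mul(-1, u)) = Add(Rational(-13637206744867, 2532003773772), Mul(-1, 196861)) = Add(Rational(-13637206744867, 2532003773772), -196861) = Rational(-498466432115274559, 2532003773772)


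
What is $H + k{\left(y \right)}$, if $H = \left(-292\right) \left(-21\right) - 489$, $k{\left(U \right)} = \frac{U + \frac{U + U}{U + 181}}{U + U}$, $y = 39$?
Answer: $\frac{1241571}{220} \approx 5643.5$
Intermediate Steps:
$k{\left(U \right)} = \frac{U + \frac{2 U}{181 + U}}{2 U}$
$H = 5643$ ($H = 6132 - 489 = 5643$)
$H + k{\left(y \right)} = 5643 + \frac{183 + 39}{2 \left(181 + 39\right)} = 5643 + \frac{1}{2} \cdot \frac{1}{220} \cdot 222 = 5643 + \frac{111}{220} = \frac{1241571}{220}$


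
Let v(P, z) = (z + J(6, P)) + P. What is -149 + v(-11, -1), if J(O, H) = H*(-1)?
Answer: -150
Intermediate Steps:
J(O, H) = -H
v(P, z) = z (v(P, z) = (z - P) + P = z)
-149 + v(-11, -1) = -149 - 1 = -150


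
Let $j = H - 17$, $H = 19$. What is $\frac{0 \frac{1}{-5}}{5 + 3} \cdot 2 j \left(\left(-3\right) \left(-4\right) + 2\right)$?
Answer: $0$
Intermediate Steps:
$j = 2$ ($j = 19 - 17 = 2$)
$\frac{0 \frac{1}{-5}}{5 + 3} \cdot 2 j \left(\left(-3\right) \left(-4\right) + 2\right) = \frac{0 \frac{1}{-5}}{5 + 3} \cdot 2 \cdot 2 \left(\left(-3\right) \left(-4\right) + 2\right) = \frac{0 \left(- \frac{1}{5}\right)}{8} \cdot 2 \cdot 2 \left(12 + 2\right) = 0 \cdot \frac{1}{8} \cdot 2 \cdot 2 \cdot 14 = 0 \cdot 2 \cdot 2 \cdot 14 = 0 \cdot 2 \cdot 14 = 0 \cdot 14 = 0$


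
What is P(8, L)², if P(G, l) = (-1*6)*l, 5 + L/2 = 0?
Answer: 3600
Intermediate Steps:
L = -10 (L = -10 + 2*0 = -10 + 0 = -10)
P(G, l) = -6*l
P(8, L)² = (-6*(-10))² = 60² = 3600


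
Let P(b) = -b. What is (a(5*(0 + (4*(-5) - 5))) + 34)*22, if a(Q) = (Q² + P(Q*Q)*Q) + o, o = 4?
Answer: 43313336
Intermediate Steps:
a(Q) = 4 + Q² - Q³ (a(Q) = (Q² + (-Q*Q)*Q) + 4 = (Q² + (-Q²)*Q) + 4 = (Q² - Q³) + 4 = 4 + Q² - Q³)
(a(5*(0 + (4*(-5) - 5))) + 34)*22 = ((4 + (5*(0 + (4*(-5) - 5)))² - (5*(0 + (4*(-5) - 5)))³) + 34)*22 = ((4 + (5*(0 + (-20 - 5)))² - (5*(0 + (-20 - 5)))³) + 34)*22 = ((4 + (5*(0 - 25))² - (5*(0 - 25))³) + 34)*22 = ((4 + (5*(-25))² - (5*(-25))³) + 34)*22 = ((4 + (-125)² - 1*(-125)³) + 34)*22 = ((4 + 15625 - 1*(-1953125)) + 34)*22 = ((4 + 15625 + 1953125) + 34)*22 = (1968754 + 34)*22 = 1968788*22 = 43313336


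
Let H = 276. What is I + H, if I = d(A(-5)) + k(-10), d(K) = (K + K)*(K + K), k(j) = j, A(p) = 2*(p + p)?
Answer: 1866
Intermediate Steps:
A(p) = 4*p (A(p) = 2*(2*p) = 4*p)
d(K) = 4*K² (d(K) = (2*K)*(2*K) = 4*K²)
I = 1590 (I = 4*(4*(-5))² - 10 = 4*(-20)² - 10 = 4*400 - 10 = 1600 - 10 = 1590)
I + H = 1590 + 276 = 1866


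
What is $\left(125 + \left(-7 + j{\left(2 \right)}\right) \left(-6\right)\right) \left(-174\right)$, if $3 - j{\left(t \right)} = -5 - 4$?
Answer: $-16530$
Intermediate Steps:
$j{\left(t \right)} = 12$ ($j{\left(t \right)} = 3 - \left(-5 - 4\right) = 3 - -9 = 3 + 9 = 12$)
$\left(125 + \left(-7 + j{\left(2 \right)}\right) \left(-6\right)\right) \left(-174\right) = \left(125 + \left(-7 + 12\right) \left(-6\right)\right) \left(-174\right) = \left(125 + 5 \left(-6\right)\right) \left(-174\right) = \left(125 - 30\right) \left(-174\right) = 95 \left(-174\right) = -16530$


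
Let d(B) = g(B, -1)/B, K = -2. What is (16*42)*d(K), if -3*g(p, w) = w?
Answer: -112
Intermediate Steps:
g(p, w) = -w/3
d(B) = 1/(3*B) (d(B) = (-1/3*(-1))/B = 1/(3*B))
(16*42)*d(K) = (16*42)*((1/3)/(-2)) = 672*((1/3)*(-1/2)) = 672*(-1/6) = -112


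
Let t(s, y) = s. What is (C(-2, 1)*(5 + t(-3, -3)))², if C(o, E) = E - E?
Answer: 0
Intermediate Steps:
C(o, E) = 0
(C(-2, 1)*(5 + t(-3, -3)))² = (0*(5 - 3))² = (0*2)² = 0² = 0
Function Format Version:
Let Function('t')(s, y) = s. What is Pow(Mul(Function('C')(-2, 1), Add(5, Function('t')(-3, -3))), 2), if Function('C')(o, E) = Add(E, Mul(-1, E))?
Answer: 0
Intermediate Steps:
Function('C')(o, E) = 0
Pow(Mul(Function('C')(-2, 1), Add(5, Function('t')(-3, -3))), 2) = Pow(Mul(0, Add(5, -3)), 2) = Pow(Mul(0, 2), 2) = Pow(0, 2) = 0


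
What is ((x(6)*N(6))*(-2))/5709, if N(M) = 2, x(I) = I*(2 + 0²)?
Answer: -16/1903 ≈ -0.0084078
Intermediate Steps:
x(I) = 2*I (x(I) = I*(2 + 0) = I*2 = 2*I)
((x(6)*N(6))*(-2))/5709 = (((2*6)*2)*(-2))/5709 = ((12*2)*(-2))*(1/5709) = (24*(-2))*(1/5709) = -48*1/5709 = -16/1903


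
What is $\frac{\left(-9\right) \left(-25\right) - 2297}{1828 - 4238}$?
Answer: $\frac{1036}{1205} \approx 0.85975$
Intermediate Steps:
$\frac{\left(-9\right) \left(-25\right) - 2297}{1828 - 4238} = \frac{225 - 2297}{-2410} = \left(-2072\right) \left(- \frac{1}{2410}\right) = \frac{1036}{1205}$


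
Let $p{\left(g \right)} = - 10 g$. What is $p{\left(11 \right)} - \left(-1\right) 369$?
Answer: $259$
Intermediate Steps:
$p{\left(11 \right)} - \left(-1\right) 369 = \left(-10\right) 11 - \left(-1\right) 369 = -110 - -369 = -110 + 369 = 259$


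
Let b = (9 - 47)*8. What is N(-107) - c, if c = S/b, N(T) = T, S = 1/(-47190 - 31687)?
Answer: -2565711057/23978608 ≈ -107.00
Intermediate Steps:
b = -304 (b = -38*8 = -304)
S = -1/78877 (S = 1/(-78877) = -1/78877 ≈ -1.2678e-5)
c = 1/23978608 (c = -1/78877/(-304) = -1/78877*(-1/304) = 1/23978608 ≈ 4.1704e-8)
N(-107) - c = -107 - 1*1/23978608 = -107 - 1/23978608 = -2565711057/23978608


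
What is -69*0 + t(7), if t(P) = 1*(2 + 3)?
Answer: 5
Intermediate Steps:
t(P) = 5 (t(P) = 1*5 = 5)
-69*0 + t(7) = -69*0 + 5 = 0 + 5 = 5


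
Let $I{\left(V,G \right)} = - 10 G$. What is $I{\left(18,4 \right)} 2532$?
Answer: $-101280$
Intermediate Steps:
$I{\left(18,4 \right)} 2532 = \left(-10\right) 4 \cdot 2532 = \left(-40\right) 2532 = -101280$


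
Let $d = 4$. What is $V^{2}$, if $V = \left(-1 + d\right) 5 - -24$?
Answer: $1521$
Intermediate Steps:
$V = 39$ ($V = \left(-1 + 4\right) 5 - -24 = 3 \cdot 5 + 24 = 15 + 24 = 39$)
$V^{2} = 39^{2} = 1521$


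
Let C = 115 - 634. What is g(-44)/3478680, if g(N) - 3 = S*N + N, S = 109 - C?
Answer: -27673/3478680 ≈ -0.0079550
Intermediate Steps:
C = -519
S = 628 (S = 109 - 1*(-519) = 109 + 519 = 628)
g(N) = 3 + 629*N (g(N) = 3 + (628*N + N) = 3 + 629*N)
g(-44)/3478680 = (3 + 629*(-44))/3478680 = (3 - 27676)*(1/3478680) = -27673*1/3478680 = -27673/3478680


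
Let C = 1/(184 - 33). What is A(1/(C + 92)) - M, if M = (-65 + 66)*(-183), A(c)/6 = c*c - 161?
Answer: -50376986587/64338483 ≈ -783.00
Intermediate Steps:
C = 1/151 ≈ 0.0066225
A(c) = -966 + 6*c² (A(c) = 6*(c*c - 161) = 6*(c² - 161) = 6*(-161 + c²) = -966 + 6*c²)
M = -183 (M = 1*(-183) = -183)
A(1/(C + 92)) - M = (-966 + 6*(1/(1/151 + 92))²) - 1*(-183) = (-966 + 6*(1/(13893/151))²) + 183 = (-966 + 6*(151/13893)²) + 183 = (-966 + 6*(22801/193015449)) + 183 = (-966 + 45602/64338483) + 183 = -62150928976/64338483 + 183 = -50376986587/64338483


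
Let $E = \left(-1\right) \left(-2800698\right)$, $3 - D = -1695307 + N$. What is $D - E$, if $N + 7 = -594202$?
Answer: $-511179$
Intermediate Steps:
$N = -594209$ ($N = -7 - 594202 = -594209$)
$D = 2289519$ ($D = 3 - \left(-1695307 - 594209\right) = 3 - -2289516 = 3 + 2289516 = 2289519$)
$E = 2800698$
$D - E = 2289519 - 2800698 = -511179$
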